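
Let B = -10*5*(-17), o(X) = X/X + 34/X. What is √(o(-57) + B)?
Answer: √2762961/57 ≈ 29.162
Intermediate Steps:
o(X) = 1 + 34/X
B = 850 (B = -50*(-17) = 850)
√(o(-57) + B) = √((34 - 57)/(-57) + 850) = √(-1/57*(-23) + 850) = √(23/57 + 850) = √(48473/57) = √2762961/57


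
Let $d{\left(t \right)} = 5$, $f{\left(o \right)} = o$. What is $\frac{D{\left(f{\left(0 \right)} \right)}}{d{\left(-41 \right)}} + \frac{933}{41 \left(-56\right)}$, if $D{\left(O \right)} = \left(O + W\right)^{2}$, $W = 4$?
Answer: $\frac{32071}{11480} \approx 2.7936$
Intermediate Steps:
$D{\left(O \right)} = \left(4 + O\right)^{2}$ ($D{\left(O \right)} = \left(O + 4\right)^{2} = \left(4 + O\right)^{2}$)
$\frac{D{\left(f{\left(0 \right)} \right)}}{d{\left(-41 \right)}} + \frac{933}{41 \left(-56\right)} = \frac{\left(4 + 0\right)^{2}}{5} + \frac{933}{41 \left(-56\right)} = 4^{2} \cdot \frac{1}{5} + \frac{933}{-2296} = 16 \cdot \frac{1}{5} + 933 \left(- \frac{1}{2296}\right) = \frac{16}{5} - \frac{933}{2296} = \frac{32071}{11480}$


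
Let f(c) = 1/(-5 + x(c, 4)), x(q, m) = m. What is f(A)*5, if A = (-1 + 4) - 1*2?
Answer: -5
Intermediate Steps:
A = 1 (A = 3 - 2 = 1)
f(c) = -1 (f(c) = 1/(-5 + 4) = 1/(-1) = -1)
f(A)*5 = -1*5 = -5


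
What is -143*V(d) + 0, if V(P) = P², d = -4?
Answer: -2288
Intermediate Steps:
-143*V(d) + 0 = -143*(-4)² + 0 = -143*16 + 0 = -2288 + 0 = -2288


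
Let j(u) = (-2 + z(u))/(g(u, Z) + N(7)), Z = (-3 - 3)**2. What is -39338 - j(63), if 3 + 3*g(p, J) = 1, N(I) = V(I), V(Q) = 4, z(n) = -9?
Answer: -393347/10 ≈ -39335.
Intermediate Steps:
Z = 36 (Z = (-6)**2 = 36)
N(I) = 4
g(p, J) = -2/3 (g(p, J) = -1 + (1/3)*1 = -1 + 1/3 = -2/3)
j(u) = -33/10 (j(u) = (-2 - 9)/(-2/3 + 4) = -11/10/3 = -11*3/10 = -33/10)
-39338 - j(63) = -39338 - 1*(-33/10) = -39338 + 33/10 = -393347/10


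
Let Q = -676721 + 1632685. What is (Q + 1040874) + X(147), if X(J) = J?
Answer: 1996985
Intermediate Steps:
Q = 955964
(Q + 1040874) + X(147) = (955964 + 1040874) + 147 = 1996838 + 147 = 1996985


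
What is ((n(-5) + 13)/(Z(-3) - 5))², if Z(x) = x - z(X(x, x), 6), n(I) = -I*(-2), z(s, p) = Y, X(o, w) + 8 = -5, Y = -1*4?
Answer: 9/16 ≈ 0.56250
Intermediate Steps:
Y = -4
X(o, w) = -13 (X(o, w) = -8 - 5 = -13)
z(s, p) = -4
n(I) = 2*I
Z(x) = 4 + x (Z(x) = x - 1*(-4) = x + 4 = 4 + x)
((n(-5) + 13)/(Z(-3) - 5))² = ((2*(-5) + 13)/((4 - 3) - 5))² = ((-10 + 13)/(1 - 5))² = (3/(-4))² = (3*(-¼))² = (-¾)² = 9/16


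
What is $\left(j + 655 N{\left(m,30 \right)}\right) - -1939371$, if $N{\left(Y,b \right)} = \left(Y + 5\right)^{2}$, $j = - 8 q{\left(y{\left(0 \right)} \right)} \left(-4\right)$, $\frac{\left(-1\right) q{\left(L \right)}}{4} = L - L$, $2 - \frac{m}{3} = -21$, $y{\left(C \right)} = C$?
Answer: $5526151$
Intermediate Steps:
$m = 69$ ($m = 6 - -63 = 6 + 63 = 69$)
$q{\left(L \right)} = 0$ ($q{\left(L \right)} = - 4 \left(L - L\right) = \left(-4\right) 0 = 0$)
$j = 0$ ($j = \left(-8\right) 0 \left(-4\right) = 0 \left(-4\right) = 0$)
$N{\left(Y,b \right)} = \left(5 + Y\right)^{2}$
$\left(j + 655 N{\left(m,30 \right)}\right) - -1939371 = \left(0 + 655 \left(5 + 69\right)^{2}\right) - -1939371 = \left(0 + 655 \cdot 74^{2}\right) + 1939371 = \left(0 + 655 \cdot 5476\right) + 1939371 = \left(0 + 3586780\right) + 1939371 = 3586780 + 1939371 = 5526151$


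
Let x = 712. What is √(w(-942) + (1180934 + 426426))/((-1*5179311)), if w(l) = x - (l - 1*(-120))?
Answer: -113*√14/1726437 ≈ -0.00024490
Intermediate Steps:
w(l) = 592 - l (w(l) = 712 - (l - 1*(-120)) = 712 - (l + 120) = 712 - (120 + l) = 712 + (-120 - l) = 592 - l)
√(w(-942) + (1180934 + 426426))/((-1*5179311)) = √((592 - 1*(-942)) + (1180934 + 426426))/((-1*5179311)) = √((592 + 942) + 1607360)/(-5179311) = √(1534 + 1607360)*(-1/5179311) = √1608894*(-1/5179311) = (339*√14)*(-1/5179311) = -113*√14/1726437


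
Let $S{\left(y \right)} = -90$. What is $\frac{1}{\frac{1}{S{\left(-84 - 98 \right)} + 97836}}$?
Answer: $97746$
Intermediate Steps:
$\frac{1}{\frac{1}{S{\left(-84 - 98 \right)} + 97836}} = \frac{1}{\frac{1}{-90 + 97836}} = \frac{1}{\frac{1}{97746}} = 97746$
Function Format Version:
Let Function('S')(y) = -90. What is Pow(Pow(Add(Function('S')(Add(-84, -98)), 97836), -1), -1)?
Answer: 97746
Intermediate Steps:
Pow(Pow(Add(Function('S')(Add(-84, -98)), 97836), -1), -1) = Pow(Pow(Add(-90, 97836), -1), -1) = Pow(Pow(97746, -1), -1) = Pow(Rational(1, 97746), -1) = 97746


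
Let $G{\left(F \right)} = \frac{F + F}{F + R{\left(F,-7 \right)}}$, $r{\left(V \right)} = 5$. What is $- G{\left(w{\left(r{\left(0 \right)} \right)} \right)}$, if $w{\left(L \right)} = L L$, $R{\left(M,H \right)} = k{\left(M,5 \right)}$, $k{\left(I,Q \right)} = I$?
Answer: $-1$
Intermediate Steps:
$R{\left(M,H \right)} = M$
$w{\left(L \right)} = L^{2}$
$G{\left(F \right)} = 1$ ($G{\left(F \right)} = \frac{F + F}{F + F} = \frac{2 F}{2 F} = 2 F \frac{1}{2 F} = 1$)
$- G{\left(w{\left(r{\left(0 \right)} \right)} \right)} = \left(-1\right) 1 = -1$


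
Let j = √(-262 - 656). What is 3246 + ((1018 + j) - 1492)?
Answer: 2772 + 3*I*√102 ≈ 2772.0 + 30.299*I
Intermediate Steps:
j = 3*I*√102 (j = √(-918) = 3*I*√102 ≈ 30.299*I)
3246 + ((1018 + j) - 1492) = 3246 + ((1018 + 3*I*√102) - 1492) = 3246 + (-474 + 3*I*√102) = 2772 + 3*I*√102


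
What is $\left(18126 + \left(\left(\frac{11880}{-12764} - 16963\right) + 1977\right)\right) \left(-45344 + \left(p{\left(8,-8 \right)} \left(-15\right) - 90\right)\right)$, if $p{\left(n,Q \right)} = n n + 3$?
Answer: $- \frac{465168782030}{3191} \approx -1.4578 \cdot 10^{8}$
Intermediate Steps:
$p{\left(n,Q \right)} = 3 + n^{2}$ ($p{\left(n,Q \right)} = n^{2} + 3 = 3 + n^{2}$)
$\left(18126 + \left(\left(\frac{11880}{-12764} - 16963\right) + 1977\right)\right) \left(-45344 + \left(p{\left(8,-8 \right)} \left(-15\right) - 90\right)\right) = \left(18126 + \left(\left(\frac{11880}{-12764} - 16963\right) + 1977\right)\right) \left(-45344 + \left(\left(3 + 8^{2}\right) \left(-15\right) - 90\right)\right) = \left(18126 + \left(\left(11880 \left(- \frac{1}{12764}\right) - 16963\right) + 1977\right)\right) \left(-45344 + \left(\left(3 + 64\right) \left(-15\right) - 90\right)\right) = \left(18126 + \left(\left(- \frac{2970}{3191} - 16963\right) + 1977\right)\right) \left(-45344 + \left(67 \left(-15\right) - 90\right)\right) = \left(18126 + \left(- \frac{54131903}{3191} + 1977\right)\right) \left(-45344 - 1095\right) = \left(18126 - \frac{47823296}{3191}\right) \left(-45344 - 1095\right) = \frac{10016770}{3191} \left(-46439\right) = - \frac{465168782030}{3191}$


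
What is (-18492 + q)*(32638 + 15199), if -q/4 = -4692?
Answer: 13203012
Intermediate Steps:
q = 18768 (q = -4*(-4692) = 18768)
(-18492 + q)*(32638 + 15199) = (-18492 + 18768)*(32638 + 15199) = 276*47837 = 13203012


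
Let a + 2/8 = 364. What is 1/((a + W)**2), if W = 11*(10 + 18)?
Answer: 16/7219969 ≈ 2.2161e-6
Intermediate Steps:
W = 308 (W = 11*28 = 308)
a = 1455/4 (a = -1/4 + 364 = 1455/4 ≈ 363.75)
1/((a + W)**2) = 1/((1455/4 + 308)**2) = 1/((2687/4)**2) = 1/(7219969/16) = 16/7219969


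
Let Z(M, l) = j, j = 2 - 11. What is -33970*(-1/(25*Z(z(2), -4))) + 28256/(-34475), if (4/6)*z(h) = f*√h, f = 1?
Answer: -47098934/310275 ≈ -151.80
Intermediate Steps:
z(h) = 3*√h/2 (z(h) = 3*(1*√h)/2 = 3*√h/2)
j = -9
Z(M, l) = -9
-33970*(-1/(25*Z(z(2), -4))) + 28256/(-34475) = -33970/((-9*(-25))) + 28256/(-34475) = -33970/225 + 28256*(-1/34475) = -33970*1/225 - 28256/34475 = -6794/45 - 28256/34475 = -47098934/310275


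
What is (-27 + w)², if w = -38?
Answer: 4225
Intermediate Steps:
(-27 + w)² = (-27 - 38)² = (-65)² = 4225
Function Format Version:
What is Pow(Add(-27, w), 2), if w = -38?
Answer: 4225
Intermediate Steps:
Pow(Add(-27, w), 2) = Pow(Add(-27, -38), 2) = Pow(-65, 2) = 4225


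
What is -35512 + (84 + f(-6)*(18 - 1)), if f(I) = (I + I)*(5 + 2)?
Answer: -36856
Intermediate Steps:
f(I) = 14*I (f(I) = (2*I)*7 = 14*I)
-35512 + (84 + f(-6)*(18 - 1)) = -35512 + (84 + (14*(-6))*(18 - 1)) = -35512 + (84 - 84*17) = -35512 + (84 - 1428) = -35512 - 1344 = -36856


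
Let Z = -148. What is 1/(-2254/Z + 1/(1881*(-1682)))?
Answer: 58531077/891412465 ≈ 0.065661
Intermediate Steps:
1/(-2254/Z + 1/(1881*(-1682))) = 1/(-2254/(-148) + 1/(1881*(-1682))) = 1/(-2254*(-1/148) + (1/1881)*(-1/1682)) = 1/(1127/74 - 1/3163842) = 1/(891412465/58531077) = 58531077/891412465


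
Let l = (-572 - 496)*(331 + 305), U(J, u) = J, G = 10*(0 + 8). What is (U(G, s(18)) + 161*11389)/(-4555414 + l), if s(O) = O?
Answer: -1833709/5234662 ≈ -0.35030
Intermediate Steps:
G = 80 (G = 10*8 = 80)
l = -679248 (l = -1068*636 = -679248)
(U(G, s(18)) + 161*11389)/(-4555414 + l) = (80 + 161*11389)/(-4555414 - 679248) = (80 + 1833629)/(-5234662) = 1833709*(-1/5234662) = -1833709/5234662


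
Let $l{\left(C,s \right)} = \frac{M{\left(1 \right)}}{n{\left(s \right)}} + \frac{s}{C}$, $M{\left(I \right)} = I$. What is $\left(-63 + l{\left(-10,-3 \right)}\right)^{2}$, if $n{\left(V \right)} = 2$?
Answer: $\frac{96721}{25} \approx 3868.8$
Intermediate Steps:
$l{\left(C,s \right)} = \frac{1}{2} + \frac{s}{C}$ ($l{\left(C,s \right)} = 1 \cdot \frac{1}{2} + \frac{s}{C} = \frac{1}{2} + \frac{s}{C}$)
$\left(-63 + l{\left(-10,-3 \right)}\right)^{2} = \left(-63 + \frac{-3 + \frac{1}{2} \left(-10\right)}{-10}\right)^{2} = \left(-63 - \frac{-3 - 5}{10}\right)^{2} = \left(-63 - - \frac{4}{5}\right)^{2} = \left(-63 + \frac{4}{5}\right)^{2} = \left(- \frac{311}{5}\right)^{2} = \frac{96721}{25}$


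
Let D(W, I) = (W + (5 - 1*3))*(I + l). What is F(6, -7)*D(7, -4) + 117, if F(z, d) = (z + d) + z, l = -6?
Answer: -333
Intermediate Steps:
F(z, d) = d + 2*z (F(z, d) = (d + z) + z = d + 2*z)
D(W, I) = (-6 + I)*(2 + W) (D(W, I) = (W + (5 - 1*3))*(I - 6) = (W + (5 - 3))*(-6 + I) = (W + 2)*(-6 + I) = (2 + W)*(-6 + I) = (-6 + I)*(2 + W))
F(6, -7)*D(7, -4) + 117 = (-7 + 2*6)*(-12 - 6*7 + 2*(-4) - 4*7) + 117 = (-7 + 12)*(-12 - 42 - 8 - 28) + 117 = 5*(-90) + 117 = -450 + 117 = -333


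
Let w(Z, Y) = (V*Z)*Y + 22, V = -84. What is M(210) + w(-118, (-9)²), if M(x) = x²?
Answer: 846994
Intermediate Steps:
w(Z, Y) = 22 - 84*Y*Z (w(Z, Y) = (-84*Z)*Y + 22 = -84*Y*Z + 22 = 22 - 84*Y*Z)
M(210) + w(-118, (-9)²) = 210² + (22 - 84*(-9)²*(-118)) = 44100 + (22 - 84*81*(-118)) = 44100 + (22 + 802872) = 44100 + 802894 = 846994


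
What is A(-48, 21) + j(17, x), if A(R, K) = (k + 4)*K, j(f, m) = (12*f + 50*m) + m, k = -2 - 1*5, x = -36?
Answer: -1695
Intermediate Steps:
k = -7 (k = -2 - 5 = -7)
j(f, m) = 12*f + 51*m
A(R, K) = -3*K (A(R, K) = (-7 + 4)*K = -3*K)
A(-48, 21) + j(17, x) = -3*21 + (12*17 + 51*(-36)) = -63 + (204 - 1836) = -63 - 1632 = -1695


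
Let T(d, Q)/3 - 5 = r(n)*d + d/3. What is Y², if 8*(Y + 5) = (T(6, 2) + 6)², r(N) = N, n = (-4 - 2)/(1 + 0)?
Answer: 42523441/64 ≈ 6.6443e+5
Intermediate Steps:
n = -6 (n = -6/1 = -6*1 = -6)
T(d, Q) = 15 - 17*d (T(d, Q) = 15 + 3*(-6*d + d/3) = 15 + 3*(-17*d/3) = 15 - 17*d)
Y = 6521/8 (Y = -5 + ((15 - 17*6) + 6)²/8 = -5 + ((15 - 102) + 6)²/8 = -5 + (-87 + 6)²/8 = -5 + (⅛)*(-81)² = -5 + (⅛)*6561 = -5 + 6561/8 = 6521/8 ≈ 815.13)
Y² = (6521/8)² = 42523441/64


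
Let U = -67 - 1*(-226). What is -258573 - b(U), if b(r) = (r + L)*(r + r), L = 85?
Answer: -336165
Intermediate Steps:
U = 159 (U = -67 + 226 = 159)
b(r) = 2*r*(85 + r) (b(r) = (r + 85)*(r + r) = (85 + r)*(2*r) = 2*r*(85 + r))
-258573 - b(U) = -258573 - 2*159*(85 + 159) = -258573 - 2*159*244 = -258573 - 1*77592 = -258573 - 77592 = -336165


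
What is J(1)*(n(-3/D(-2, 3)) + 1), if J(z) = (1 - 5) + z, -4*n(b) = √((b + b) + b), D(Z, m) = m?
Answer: -3 + 3*I*√3/4 ≈ -3.0 + 1.299*I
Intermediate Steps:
n(b) = -√3*√b/4 (n(b) = -√((b + b) + b)/4 = -√(2*b + b)/4 = -√3*√b/4)
J(z) = -4 + z
J(1)*(n(-3/D(-2, 3)) + 1) = (-4 + 1)*(-√3*√(-3/3)/4 + 1) = -3*(-√3*√(-3*⅓)/4 + 1) = -3*(-√3*√(-1)/4 + 1) = -3*(-√3*I/4 + 1) = -3*(-I*√3/4 + 1) = -3*(1 - I*√3/4) = -3 + 3*I*√3/4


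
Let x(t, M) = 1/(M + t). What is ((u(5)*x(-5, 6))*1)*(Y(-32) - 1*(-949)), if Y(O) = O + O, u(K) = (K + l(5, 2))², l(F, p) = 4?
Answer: 71685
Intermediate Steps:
u(K) = (4 + K)² (u(K) = (K + 4)² = (4 + K)²)
Y(O) = 2*O
((u(5)*x(-5, 6))*1)*(Y(-32) - 1*(-949)) = (((4 + 5)²/(6 - 5))*1)*(2*(-32) - 1*(-949)) = ((9²/1)*1)*(-64 + 949) = ((81*1)*1)*885 = (81*1)*885 = 81*885 = 71685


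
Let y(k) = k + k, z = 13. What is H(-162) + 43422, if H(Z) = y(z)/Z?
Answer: 3517169/81 ≈ 43422.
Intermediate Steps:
y(k) = 2*k
H(Z) = 26/Z (H(Z) = (2*13)/Z = 26/Z)
H(-162) + 43422 = 26/(-162) + 43422 = 26*(-1/162) + 43422 = -13/81 + 43422 = 3517169/81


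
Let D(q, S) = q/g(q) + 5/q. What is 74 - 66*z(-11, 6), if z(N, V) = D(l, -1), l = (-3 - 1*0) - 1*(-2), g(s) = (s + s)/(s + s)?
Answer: 470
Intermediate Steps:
g(s) = 1 (g(s) = (2*s)/((2*s)) = (2*s)*(1/(2*s)) = 1)
l = -1 (l = (-3 + 0) + 2 = -3 + 2 = -1)
D(q, S) = q + 5/q (D(q, S) = q/1 + 5/q = q*1 + 5/q = q + 5/q)
z(N, V) = -6 (z(N, V) = -1 + 5/(-1) = -1 + 5*(-1) = -1 - 5 = -6)
74 - 66*z(-11, 6) = 74 - 66*(-6) = 74 + 396 = 470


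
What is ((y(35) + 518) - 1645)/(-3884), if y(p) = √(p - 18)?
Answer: 1127/3884 - √17/3884 ≈ 0.28910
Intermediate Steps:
y(p) = √(-18 + p)
((y(35) + 518) - 1645)/(-3884) = ((√(-18 + 35) + 518) - 1645)/(-3884) = ((√17 + 518) - 1645)*(-1/3884) = ((518 + √17) - 1645)*(-1/3884) = (-1127 + √17)*(-1/3884) = 1127/3884 - √17/3884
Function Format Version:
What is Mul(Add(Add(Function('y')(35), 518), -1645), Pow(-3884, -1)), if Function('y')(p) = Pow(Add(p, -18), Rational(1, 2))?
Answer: Add(Rational(1127, 3884), Mul(Rational(-1, 3884), Pow(17, Rational(1, 2)))) ≈ 0.28910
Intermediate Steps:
Function('y')(p) = Pow(Add(-18, p), Rational(1, 2))
Mul(Add(Add(Function('y')(35), 518), -1645), Pow(-3884, -1)) = Mul(Add(Add(Pow(Add(-18, 35), Rational(1, 2)), 518), -1645), Pow(-3884, -1)) = Mul(Add(Add(Pow(17, Rational(1, 2)), 518), -1645), Rational(-1, 3884)) = Mul(Add(Add(518, Pow(17, Rational(1, 2))), -1645), Rational(-1, 3884)) = Mul(Add(-1127, Pow(17, Rational(1, 2))), Rational(-1, 3884)) = Add(Rational(1127, 3884), Mul(Rational(-1, 3884), Pow(17, Rational(1, 2))))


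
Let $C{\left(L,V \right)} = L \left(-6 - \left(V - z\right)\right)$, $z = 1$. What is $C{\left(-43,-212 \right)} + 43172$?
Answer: $34271$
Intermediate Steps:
$C{\left(L,V \right)} = L \left(-5 - V\right)$ ($C{\left(L,V \right)} = L \left(-6 - \left(-1 + V\right)\right) = L \left(-5 - V\right)$)
$C{\left(-43,-212 \right)} + 43172 = \left(-1\right) \left(-43\right) \left(5 - 212\right) + 43172 = \left(-1\right) \left(-43\right) \left(-207\right) + 43172 = -8901 + 43172 = 34271$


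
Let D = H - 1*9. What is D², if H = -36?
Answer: 2025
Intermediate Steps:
D = -45 (D = -36 - 1*9 = -36 - 9 = -45)
D² = (-45)² = 2025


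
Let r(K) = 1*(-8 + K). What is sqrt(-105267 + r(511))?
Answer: 2*I*sqrt(26191) ≈ 323.67*I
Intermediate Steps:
r(K) = -8 + K
sqrt(-105267 + r(511)) = sqrt(-105267 + (-8 + 511)) = sqrt(-105267 + 503) = sqrt(-104764) = 2*I*sqrt(26191)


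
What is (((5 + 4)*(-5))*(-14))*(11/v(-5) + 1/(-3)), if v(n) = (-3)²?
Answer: 560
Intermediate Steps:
v(n) = 9
(((5 + 4)*(-5))*(-14))*(11/v(-5) + 1/(-3)) = (((5 + 4)*(-5))*(-14))*(11/9 + 1/(-3)) = ((9*(-5))*(-14))*(11*(⅑) + 1*(-⅓)) = (-45*(-14))*(11/9 - ⅓) = 630*(8/9) = 560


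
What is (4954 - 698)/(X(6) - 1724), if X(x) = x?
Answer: -2128/859 ≈ -2.4773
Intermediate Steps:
(4954 - 698)/(X(6) - 1724) = (4954 - 698)/(6 - 1724) = 4256/(-1718) = 4256*(-1/1718) = -2128/859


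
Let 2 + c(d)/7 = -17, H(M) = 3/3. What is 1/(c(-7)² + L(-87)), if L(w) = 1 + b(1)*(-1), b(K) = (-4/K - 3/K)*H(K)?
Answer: 1/17697 ≈ 5.6507e-5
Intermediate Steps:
H(M) = 1 (H(M) = 3*(⅓) = 1)
c(d) = -133 (c(d) = -14 + 7*(-17) = -14 - 119 = -133)
b(K) = -7/K (b(K) = (-4/K - 3/K)*1 = -7/K*1 = -7/K)
L(w) = 8 (L(w) = 1 - 7/1*(-1) = 1 - 7*1*(-1) = 1 - 7*(-1) = 1 + 7 = 8)
1/(c(-7)² + L(-87)) = 1/((-133)² + 8) = 1/(17689 + 8) = 1/17697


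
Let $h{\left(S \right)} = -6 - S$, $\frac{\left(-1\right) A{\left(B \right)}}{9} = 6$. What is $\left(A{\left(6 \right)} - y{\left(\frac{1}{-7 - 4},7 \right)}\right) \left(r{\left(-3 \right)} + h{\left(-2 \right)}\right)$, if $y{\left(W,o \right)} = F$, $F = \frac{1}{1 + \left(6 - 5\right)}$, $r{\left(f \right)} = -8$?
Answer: $654$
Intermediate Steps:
$A{\left(B \right)} = -54$ ($A{\left(B \right)} = \left(-9\right) 6 = -54$)
$F = \frac{1}{2}$ ($F = \frac{1}{1 + \left(6 - 5\right)} = \frac{1}{1 + 1} = \frac{1}{2} \approx 0.5$)
$y{\left(W,o \right)} = \frac{1}{2}$
$\left(A{\left(6 \right)} - y{\left(\frac{1}{-7 - 4},7 \right)}\right) \left(r{\left(-3 \right)} + h{\left(-2 \right)}\right) = \left(-54 - \frac{1}{2}\right) \left(-8 - 4\right) = \left(-54 - \frac{1}{2}\right) \left(-8 + \left(-6 + 2\right)\right) = - \frac{109 \left(-8 - 4\right)}{2} = \left(- \frac{109}{2}\right) \left(-12\right) = 654$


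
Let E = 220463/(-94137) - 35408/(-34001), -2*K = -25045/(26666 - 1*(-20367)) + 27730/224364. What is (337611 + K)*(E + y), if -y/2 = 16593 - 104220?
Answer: 285490345907954702766553614241/4825139339018167092 ≈ 5.9167e+10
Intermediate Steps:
K = 308212235/1507501716 (K = -(-25045/(26666 - 1*(-20367)) + 27730/224364)/2 = -(-25045/(26666 + 20367) + 27730*(1/224364))/2 = -(-25045/47033 + 13865/112182)/2 = -½*(-308212235/753750858) = 308212235/1507501716 ≈ 0.20445)
y = 175254 (y = -2*(16593 - 104220) = -2*(-87627) = 175254)
E = -4162759567/3200752137 (E = 220463*(-1/94137) - 35408*(-1/34001) = -220463/94137 + 35408/34001 = -4162759567/3200752137 ≈ -1.3006)
(337611 + K)*(E + y) = (337611 + 308212235/1507501716)*(-4162759567/3200752137 + 175254) = (508949470052711/1507501716)*(560940452258231/3200752137) = 285490345907954702766553614241/4825139339018167092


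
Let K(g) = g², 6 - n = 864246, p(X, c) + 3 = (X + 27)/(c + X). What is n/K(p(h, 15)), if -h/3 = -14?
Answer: -77997660/289 ≈ -2.6989e+5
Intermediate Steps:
h = 42 (h = -3*(-14) = 42)
p(X, c) = -3 + (27 + X)/(X + c) (p(X, c) = -3 + (X + 27)/(c + X) = -3 + (27 + X)/(X + c))
n = -864240 (n = 6 - 1*864246 = 6 - 864246 = -864240)
n/K(p(h, 15)) = -864240*(42 + 15)²/(27 - 3*15 - 2*42)² = -864240*3249/(27 - 45 - 84)² = -864240/(((1/57)*(-102))²) = -864240/((-34/19)²) = -864240/1156/361 = -864240*361/1156 = -77997660/289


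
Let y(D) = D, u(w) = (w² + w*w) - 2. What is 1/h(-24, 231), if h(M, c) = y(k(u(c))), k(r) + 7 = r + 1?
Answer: 1/106714 ≈ 9.3708e-6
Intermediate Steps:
u(w) = -2 + 2*w² (u(w) = (w² + w²) - 2 = 2*w² - 2 = -2 + 2*w²)
k(r) = -6 + r (k(r) = -7 + (r + 1) = -7 + (1 + r) = -6 + r)
h(M, c) = -8 + 2*c² (h(M, c) = -6 + (-2 + 2*c²) = -8 + 2*c²)
1/h(-24, 231) = 1/(-8 + 2*231²) = 1/(-8 + 2*53361) = 1/(-8 + 106722) = 1/106714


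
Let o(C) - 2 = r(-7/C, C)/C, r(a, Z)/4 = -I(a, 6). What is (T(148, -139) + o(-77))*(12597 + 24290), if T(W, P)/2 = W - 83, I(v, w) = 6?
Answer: 375804756/77 ≈ 4.8806e+6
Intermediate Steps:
r(a, Z) = -24 (r(a, Z) = 4*(-1*6) = 4*(-6) = -24)
T(W, P) = -166 + 2*W (T(W, P) = 2*(W - 83) = 2*(-83 + W) = -166 + 2*W)
o(C) = 2 - 24/C
(T(148, -139) + o(-77))*(12597 + 24290) = ((-166 + 2*148) + (2 - 24/(-77)))*(12597 + 24290) = ((-166 + 296) + (2 - 24*(-1/77)))*36887 = (130 + (2 + 24/77))*36887 = (130 + 178/77)*36887 = (10188/77)*36887 = 375804756/77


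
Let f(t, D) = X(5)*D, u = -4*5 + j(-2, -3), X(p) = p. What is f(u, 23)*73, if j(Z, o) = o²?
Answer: 8395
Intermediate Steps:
u = -11 (u = -4*5 + (-3)² = -20 + 9 = -11)
f(t, D) = 5*D
f(u, 23)*73 = (5*23)*73 = 115*73 = 8395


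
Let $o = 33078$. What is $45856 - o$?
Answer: $12778$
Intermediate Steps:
$45856 - o = 45856 - 33078 = 12778$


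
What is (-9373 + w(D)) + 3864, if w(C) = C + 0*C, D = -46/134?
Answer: -369126/67 ≈ -5509.3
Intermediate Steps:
D = -23/67 (D = -46*1/134 = -23/67 ≈ -0.34328)
w(C) = C (w(C) = C + 0 = C)
(-9373 + w(D)) + 3864 = (-9373 - 23/67) + 3864 = -628014/67 + 3864 = -369126/67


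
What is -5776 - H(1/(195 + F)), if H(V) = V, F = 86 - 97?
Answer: -1062785/184 ≈ -5776.0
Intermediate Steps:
F = -11
-5776 - H(1/(195 + F)) = -5776 - 1/(195 - 11) = -5776 - 1/184 = -1062785/184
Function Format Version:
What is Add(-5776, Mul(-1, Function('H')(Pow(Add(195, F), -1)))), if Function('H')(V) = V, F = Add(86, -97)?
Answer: Rational(-1062785, 184) ≈ -5776.0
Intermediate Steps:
F = -11
Add(-5776, Mul(-1, Function('H')(Pow(Add(195, F), -1)))) = Add(-5776, Mul(-1, Pow(Add(195, -11), -1))) = Add(-5776, Mul(-1, Pow(184, -1))) = Add(-5776, Mul(-1, Rational(1, 184))) = Add(-5776, Rational(-1, 184)) = Rational(-1062785, 184)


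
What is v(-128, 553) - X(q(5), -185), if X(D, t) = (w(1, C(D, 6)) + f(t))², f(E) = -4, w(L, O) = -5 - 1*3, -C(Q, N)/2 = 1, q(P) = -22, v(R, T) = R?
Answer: -272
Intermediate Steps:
C(Q, N) = -2 (C(Q, N) = -2*1 = -2)
w(L, O) = -8 (w(L, O) = -5 - 3 = -8)
X(D, t) = 144 (X(D, t) = (-8 - 4)² = (-12)² = 144)
v(-128, 553) - X(q(5), -185) = -128 - 1*144 = -128 - 144 = -272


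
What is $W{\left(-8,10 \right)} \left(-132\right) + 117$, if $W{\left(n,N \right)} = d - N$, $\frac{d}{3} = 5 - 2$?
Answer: $249$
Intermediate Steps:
$d = 9$ ($d = 3 \left(5 - 2\right) = 3 \cdot 3 = 9$)
$W{\left(n,N \right)} = 9 - N$
$W{\left(-8,10 \right)} \left(-132\right) + 117 = \left(9 - 10\right) \left(-132\right) + 117 = \left(-1\right) \left(-132\right) + 117 = 132 + 117 = 249$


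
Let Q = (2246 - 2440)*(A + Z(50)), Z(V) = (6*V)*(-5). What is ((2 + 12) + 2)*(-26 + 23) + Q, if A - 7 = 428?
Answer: 206562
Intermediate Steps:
A = 435 (A = 7 + 428 = 435)
Z(V) = -30*V
Q = 206610 (Q = (2246 - 2440)*(435 - 30*50) = -194*(435 - 1500) = -194*(-1065) = 206610)
((2 + 12) + 2)*(-26 + 23) + Q = ((2 + 12) + 2)*(-26 + 23) + 206610 = (14 + 2)*(-3) + 206610 = 16*(-3) + 206610 = -48 + 206610 = 206562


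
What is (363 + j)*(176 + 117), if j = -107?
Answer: 75008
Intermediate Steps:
(363 + j)*(176 + 117) = (363 - 107)*(176 + 117) = 256*293 = 75008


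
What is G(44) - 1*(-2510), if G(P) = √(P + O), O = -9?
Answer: 2510 + √35 ≈ 2515.9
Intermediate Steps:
G(P) = √(-9 + P) (G(P) = √(P - 9) = √(-9 + P))
G(44) - 1*(-2510) = √(-9 + 44) - 1*(-2510) = √35 + 2510 = 2510 + √35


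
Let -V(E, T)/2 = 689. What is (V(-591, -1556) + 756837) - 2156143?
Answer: -1400684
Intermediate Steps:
V(E, T) = -1378 (V(E, T) = -2*689 = -1378)
(V(-591, -1556) + 756837) - 2156143 = (-1378 + 756837) - 2156143 = 755459 - 2156143 = -1400684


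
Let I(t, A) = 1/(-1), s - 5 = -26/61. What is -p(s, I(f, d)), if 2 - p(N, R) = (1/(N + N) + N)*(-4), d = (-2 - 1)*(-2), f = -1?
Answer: -352844/17019 ≈ -20.732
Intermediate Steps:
s = 279/61 (s = 5 - 26/61 = 279/61 ≈ 4.5738)
d = 6 (d = -3*(-2) = 6)
I(t, A) = -1
p(N, R) = 2 + 2/N + 4*N (p(N, R) = 2 - (1/(N + N) + N)*(-4) = 2 - (1/(2*N) + N)*(-4) = 2 - (N + 1/(2*N))*(-4) = 2 - (-4*N - 2/N) = 2 + (2/N + 4*N) = 2 + 2/N + 4*N)
-p(s, I(f, d)) = -(2 + 2/(279/61) + 4*(279/61)) = -(2 + 2*(61/279) + 1116/61) = -(2 + 122/279 + 1116/61) = -1*352844/17019 = -352844/17019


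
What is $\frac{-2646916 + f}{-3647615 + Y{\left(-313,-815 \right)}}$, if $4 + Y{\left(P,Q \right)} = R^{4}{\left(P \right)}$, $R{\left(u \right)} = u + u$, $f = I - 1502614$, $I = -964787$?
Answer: $- \frac{5114317}{153563151757} \approx -3.3304 \cdot 10^{-5}$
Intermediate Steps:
$f = -2467401$ ($f = -964787 - 1502614 = -2467401$)
$R{\left(u \right)} = 2 u$
$Y{\left(P,Q \right)} = -4 + 16 P^{4}$ ($Y{\left(P,Q \right)} = -4 + \left(2 P\right)^{4} = -4 + 16 P^{4}$)
$\frac{-2646916 + f}{-3647615 + Y{\left(-313,-815 \right)}} = \frac{-2646916 - 2467401}{-3647615 - \left(4 - 16 \left(-313\right)^{4}\right)} = - \frac{5114317}{-3647615 + \left(-4 + 16 \cdot 9597924961\right)} = - \frac{5114317}{-3647615 + \left(-4 + 153566799376\right)} = - \frac{5114317}{-3647615 + 153566799372} = - \frac{5114317}{153563151757}$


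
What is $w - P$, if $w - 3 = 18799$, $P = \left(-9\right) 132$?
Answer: $19990$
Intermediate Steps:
$P = -1188$
$w = 18802$ ($w = 3 + 18799 = 18802$)
$w - P = 18802 - -1188 = 18802 + 1188 = 19990$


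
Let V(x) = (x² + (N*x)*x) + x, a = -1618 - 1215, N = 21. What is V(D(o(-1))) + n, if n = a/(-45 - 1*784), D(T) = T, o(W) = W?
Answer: 20242/829 ≈ 24.417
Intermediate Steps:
a = -2833
V(x) = x + 22*x² (V(x) = (x² + (21*x)*x) + x = (x² + 21*x²) + x = 22*x² + x = x + 22*x²)
n = 2833/829 (n = -2833/(-45 - 1*784) = -2833/(-45 - 784) = -2833/(-829) = -2833*(-1/829) = 2833/829 ≈ 3.4174)
V(D(o(-1))) + n = -(1 + 22*(-1)) + 2833/829 = -(1 - 22) + 2833/829 = -1*(-21) + 2833/829 = 21 + 2833/829 = 20242/829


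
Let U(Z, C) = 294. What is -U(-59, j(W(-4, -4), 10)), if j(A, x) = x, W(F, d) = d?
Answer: -294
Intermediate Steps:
-U(-59, j(W(-4, -4), 10)) = -1*294 = -294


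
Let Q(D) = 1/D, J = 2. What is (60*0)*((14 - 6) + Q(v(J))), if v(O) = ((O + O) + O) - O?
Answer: 0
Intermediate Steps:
v(O) = 2*O (v(O) = (2*O + O) - O = 3*O - O = 2*O)
(60*0)*((14 - 6) + Q(v(J))) = (60*0)*((14 - 6) + 1/(2*2)) = 0*(8 + 1/4) = 0*(8 + ¼) = 0*(33/4) = 0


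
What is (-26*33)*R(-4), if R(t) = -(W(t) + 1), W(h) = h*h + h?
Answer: 11154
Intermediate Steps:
W(h) = h + h² (W(h) = h² + h = h + h²)
R(t) = -1 - t*(1 + t) (R(t) = -(t*(1 + t) + 1) = -(1 + t*(1 + t)) = -1 - t*(1 + t))
(-26*33)*R(-4) = (-26*33)*(-1 - 1*(-4)*(1 - 4)) = -858*(-1 - 1*(-4)*(-3)) = -858*(-1 - 12) = -858*(-13) = 11154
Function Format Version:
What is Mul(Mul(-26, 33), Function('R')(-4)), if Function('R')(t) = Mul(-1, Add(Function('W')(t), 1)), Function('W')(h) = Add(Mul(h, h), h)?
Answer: 11154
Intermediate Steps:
Function('W')(h) = Add(h, Pow(h, 2)) (Function('W')(h) = Add(Pow(h, 2), h) = Add(h, Pow(h, 2)))
Function('R')(t) = Add(-1, Mul(-1, t, Add(1, t))) (Function('R')(t) = Mul(-1, Add(Mul(t, Add(1, t)), 1)) = Mul(-1, Add(1, Mul(t, Add(1, t)))) = Add(-1, Mul(-1, t, Add(1, t))))
Mul(Mul(-26, 33), Function('R')(-4)) = Mul(Mul(-26, 33), Add(-1, Mul(-1, -4, Add(1, -4)))) = Mul(-858, Add(-1, Mul(-1, -4, -3))) = Mul(-858, Add(-1, -12)) = Mul(-858, -13) = 11154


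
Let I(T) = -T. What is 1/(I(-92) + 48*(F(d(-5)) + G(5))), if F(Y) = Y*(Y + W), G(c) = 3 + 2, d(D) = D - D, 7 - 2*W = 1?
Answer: 1/332 ≈ 0.0030120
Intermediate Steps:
W = 3 (W = 7/2 - 1/2*1 = 7/2 - 1/2 = 3)
d(D) = 0
G(c) = 5
F(Y) = Y*(3 + Y) (F(Y) = Y*(Y + 3) = Y*(3 + Y))
1/(I(-92) + 48*(F(d(-5)) + G(5))) = 1/(-1*(-92) + 48*(0*(3 + 0) + 5)) = 1/(92 + 48*(0*3 + 5)) = 1/(92 + 48*(0 + 5)) = 1/(92 + 48*5) = 1/(92 + 240) = 1/332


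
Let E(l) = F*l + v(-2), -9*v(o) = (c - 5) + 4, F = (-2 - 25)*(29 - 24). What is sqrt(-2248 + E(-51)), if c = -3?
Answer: sqrt(41737)/3 ≈ 68.099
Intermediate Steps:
F = -135 (F = -27*5 = -135)
v(o) = 4/9 (v(o) = -((-3 - 5) + 4)/9 = -(-8 + 4)/9 = -1/9*(-4) = 4/9)
E(l) = 4/9 - 135*l (E(l) = -135*l + 4/9 = 4/9 - 135*l)
sqrt(-2248 + E(-51)) = sqrt(-2248 + (4/9 - 135*(-51))) = sqrt(-2248 + (4/9 + 6885)) = sqrt(-2248 + 61969/9) = sqrt(41737/9) = sqrt(41737)/3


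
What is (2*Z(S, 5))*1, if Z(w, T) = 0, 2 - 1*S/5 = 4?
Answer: 0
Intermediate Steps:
S = -10 (S = 10 - 5*4 = 10 - 20 = -10)
(2*Z(S, 5))*1 = (2*0)*1 = 0*1 = 0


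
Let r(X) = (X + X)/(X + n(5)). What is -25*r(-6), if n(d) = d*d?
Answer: 300/19 ≈ 15.789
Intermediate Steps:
n(d) = d²
r(X) = 2*X/(25 + X) (r(X) = (X + X)/(X + 5²) = (2*X)/(X + 25) = (2*X)/(25 + X) = 2*X/(25 + X))
-25*r(-6) = -50*(-6)/(25 - 6) = -50*(-6)/19 = -25*(-12/19) = 300/19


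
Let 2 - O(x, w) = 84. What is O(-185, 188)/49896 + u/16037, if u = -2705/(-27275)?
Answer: -510465481/311785259940 ≈ -0.0016372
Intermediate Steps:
u = 541/5455 (u = -2705*(-1/27275) = 541/5455 ≈ 0.099175)
O(x, w) = -82 (O(x, w) = 2 - 1*84 = 2 - 84 = -82)
O(-185, 188)/49896 + u/16037 = -82/49896 + (541/5455)/16037 = -82*1/49896 + (541/5455)*(1/16037) = -41/24948 + 541/87481835 = -510465481/311785259940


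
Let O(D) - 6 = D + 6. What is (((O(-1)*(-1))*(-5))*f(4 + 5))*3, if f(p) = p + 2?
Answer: 1815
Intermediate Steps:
f(p) = 2 + p
O(D) = 12 + D (O(D) = 6 + (D + 6) = 6 + (6 + D) = 12 + D)
(((O(-1)*(-1))*(-5))*f(4 + 5))*3 = ((((12 - 1)*(-1))*(-5))*(2 + (4 + 5)))*3 = (((11*(-1))*(-5))*(2 + 9))*3 = (-11*(-5)*11)*3 = (55*11)*3 = 605*3 = 1815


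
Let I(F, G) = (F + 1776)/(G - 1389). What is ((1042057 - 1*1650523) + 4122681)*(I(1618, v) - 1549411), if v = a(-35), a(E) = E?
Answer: -3876819888306735/712 ≈ -5.4450e+12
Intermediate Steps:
v = -35
I(F, G) = (1776 + F)/(-1389 + G)
((1042057 - 1*1650523) + 4122681)*(I(1618, v) - 1549411) = ((1042057 - 1*1650523) + 4122681)*((1776 + 1618)/(-1389 - 35) - 1549411) = ((1042057 - 1650523) + 4122681)*(3394/(-1424) - 1549411) = (-608466 + 4122681)*(-1/1424*3394 - 1549411) = 3514215*(-1697/712 - 1549411) = 3514215*(-1103182329/712) = -3876819888306735/712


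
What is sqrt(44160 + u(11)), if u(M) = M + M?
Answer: sqrt(44182) ≈ 210.20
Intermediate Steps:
u(M) = 2*M
sqrt(44160 + u(11)) = sqrt(44160 + 2*11) = sqrt(44160 + 22) = sqrt(44182)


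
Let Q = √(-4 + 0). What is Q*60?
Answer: 120*I ≈ 120.0*I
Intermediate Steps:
Q = 2*I (Q = √(-4) = 2*I ≈ 2.0*I)
Q*60 = (2*I)*60 = 120*I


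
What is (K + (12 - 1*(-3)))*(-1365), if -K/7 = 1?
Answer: -10920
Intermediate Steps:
K = -7 (K = -7*1 = -7)
(K + (12 - 1*(-3)))*(-1365) = (-7 + (12 - 1*(-3)))*(-1365) = (-7 + (12 + 3))*(-1365) = (-7 + 15)*(-1365) = 8*(-1365) = -10920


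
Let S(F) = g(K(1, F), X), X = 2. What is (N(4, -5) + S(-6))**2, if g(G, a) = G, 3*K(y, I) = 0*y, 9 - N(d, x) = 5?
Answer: 16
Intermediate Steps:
N(d, x) = 4 (N(d, x) = 9 - 1*5 = 9 - 5 = 4)
K(y, I) = 0 (K(y, I) = (0*y)/3 = (1/3)*0 = 0)
S(F) = 0
(N(4, -5) + S(-6))**2 = (4 + 0)**2 = 4**2 = 16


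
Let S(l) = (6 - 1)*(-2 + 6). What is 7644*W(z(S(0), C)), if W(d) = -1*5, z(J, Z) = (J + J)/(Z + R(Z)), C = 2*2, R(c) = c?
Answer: -38220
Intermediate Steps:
S(l) = 20 (S(l) = 5*4 = 20)
C = 4
z(J, Z) = J/Z (z(J, Z) = (J + J)/(Z + Z) = (2*J)/((2*Z)) = (2*J)*(1/(2*Z)) = J/Z)
W(d) = -5
7644*W(z(S(0), C)) = 7644*(-5) = -38220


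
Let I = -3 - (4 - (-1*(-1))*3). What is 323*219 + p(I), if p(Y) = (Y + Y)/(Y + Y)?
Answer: 70738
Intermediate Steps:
I = -4 (I = -3 - (4 - 3) = -3 - 1*1 = -3 - 1 = -4)
p(Y) = 1 (p(Y) = (2*Y)/((2*Y)) = (2*Y)*(1/(2*Y)) = 1)
323*219 + p(I) = 323*219 + 1 = 70737 + 1 = 70738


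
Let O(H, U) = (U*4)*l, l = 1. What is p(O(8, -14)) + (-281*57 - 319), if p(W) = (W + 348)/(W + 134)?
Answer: -636958/39 ≈ -16332.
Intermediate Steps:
O(H, U) = 4*U (O(H, U) = (U*4)*1 = (4*U)*1 = 4*U)
p(W) = (348 + W)/(134 + W)
p(O(8, -14)) + (-281*57 - 319) = (348 + 4*(-14))/(134 + 4*(-14)) + (-281*57 - 319) = (348 - 56)/(134 - 56) + (-16017 - 319) = 292/78 - 16336 = (1/78)*292 - 16336 = 146/39 - 16336 = -636958/39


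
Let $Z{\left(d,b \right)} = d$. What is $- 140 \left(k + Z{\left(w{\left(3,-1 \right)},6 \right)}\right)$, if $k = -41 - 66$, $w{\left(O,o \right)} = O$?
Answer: $14560$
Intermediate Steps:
$k = -107$
$- 140 \left(k + Z{\left(w{\left(3,-1 \right)},6 \right)}\right) = - 140 \left(-107 + 3\right) = \left(-140\right) \left(-104\right) = 14560$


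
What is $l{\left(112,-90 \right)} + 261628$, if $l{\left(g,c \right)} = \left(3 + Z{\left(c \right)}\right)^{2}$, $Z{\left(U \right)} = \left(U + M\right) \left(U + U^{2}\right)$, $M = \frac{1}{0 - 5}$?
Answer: $522005066629$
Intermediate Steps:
$M = - \frac{1}{5}$ ($M = \frac{1}{-5} = - \frac{1}{5} \approx -0.2$)
$Z{\left(U \right)} = \left(- \frac{1}{5} + U\right) \left(U + U^{2}\right)$ ($Z{\left(U \right)} = \left(U - \frac{1}{5}\right) \left(U + U^{2}\right) = \left(- \frac{1}{5} + U\right) \left(U + U^{2}\right)$)
$l{\left(g,c \right)} = \left(3 + \frac{c \left(-1 + 4 c + 5 c^{2}\right)}{5}\right)^{2}$
$l{\left(112,-90 \right)} + 261628 = \frac{\left(15 - 90 \left(-1 + 4 \left(-90\right) + 5 \left(-90\right)^{2}\right)\right)^{2}}{25} + 261628 = \frac{\left(15 - 90 \left(-1 - 360 + 5 \cdot 8100\right)\right)^{2}}{25} + 261628 = \frac{\left(15 - 90 \left(-1 - 360 + 40500\right)\right)^{2}}{25} + 261628 = \frac{\left(15 - 3612510\right)^{2}}{25} + 261628 = \frac{\left(-3612495\right)^{2}}{25} + 261628 = \frac{1}{25} \cdot 13050120125025 + 261628 = 522004805001 + 261628 = 522005066629$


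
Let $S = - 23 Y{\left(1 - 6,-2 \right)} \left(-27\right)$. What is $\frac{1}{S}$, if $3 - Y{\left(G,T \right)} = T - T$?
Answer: $\frac{1}{1863} \approx 0.00053677$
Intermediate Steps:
$Y{\left(G,T \right)} = 3$ ($Y{\left(G,T \right)} = 3 - \left(T - T\right) = 3 - 0 = 3 + 0 = 3$)
$S = 1863$ ($S = \left(-23\right) 3 \left(-27\right) = \left(-69\right) \left(-27\right) = 1863$)
$\frac{1}{S} = \frac{1}{1863}$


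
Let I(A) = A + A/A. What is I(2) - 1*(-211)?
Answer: 214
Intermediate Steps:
I(A) = 1 + A (I(A) = A + 1 = 1 + A)
I(2) - 1*(-211) = (1 + 2) - 1*(-211) = 3 + 211 = 214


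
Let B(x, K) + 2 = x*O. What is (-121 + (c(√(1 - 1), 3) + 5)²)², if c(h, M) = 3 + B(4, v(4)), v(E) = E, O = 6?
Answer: 606841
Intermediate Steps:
B(x, K) = -2 + 6*x (B(x, K) = -2 + x*6 = -2 + 6*x)
c(h, M) = 25 (c(h, M) = 3 + (-2 + 6*4) = 3 + (-2 + 24) = 3 + 22 = 25)
(-121 + (c(√(1 - 1), 3) + 5)²)² = (-121 + (25 + 5)²)² = (-121 + 30²)² = (-121 + 900)² = 779² = 606841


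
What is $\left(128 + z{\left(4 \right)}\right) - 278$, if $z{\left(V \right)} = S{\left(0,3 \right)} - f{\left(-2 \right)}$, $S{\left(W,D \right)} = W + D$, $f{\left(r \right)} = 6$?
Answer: $-153$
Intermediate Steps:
$S{\left(W,D \right)} = D + W$
$z{\left(V \right)} = -3$ ($z{\left(V \right)} = \left(3 + 0\right) - 6 = 3 - 6 = -3$)
$\left(128 + z{\left(4 \right)}\right) - 278 = \left(128 - 3\right) - 278 = 125 - 278 = -153$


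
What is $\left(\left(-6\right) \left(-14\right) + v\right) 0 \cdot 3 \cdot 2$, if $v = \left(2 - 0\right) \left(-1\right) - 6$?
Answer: $0$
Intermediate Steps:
$v = -8$ ($v = \left(2 + 0\right) \left(-1\right) - 6 = 2 \left(-1\right) - 6 = -2 - 6 = -8$)
$\left(\left(-6\right) \left(-14\right) + v\right) 0 \cdot 3 \cdot 2 = \left(\left(-6\right) \left(-14\right) - 8\right) 0 \cdot 3 \cdot 2 = \left(84 - 8\right) 0 \cdot 2 = 76 \cdot 0 = 0$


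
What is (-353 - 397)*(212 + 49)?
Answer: -195750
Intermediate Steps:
(-353 - 397)*(212 + 49) = -750*261 = -195750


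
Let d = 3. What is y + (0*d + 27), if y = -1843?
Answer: -1816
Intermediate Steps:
y + (0*d + 27) = -1843 + (0*3 + 27) = -1843 + (0 + 27) = -1843 + 27 = -1816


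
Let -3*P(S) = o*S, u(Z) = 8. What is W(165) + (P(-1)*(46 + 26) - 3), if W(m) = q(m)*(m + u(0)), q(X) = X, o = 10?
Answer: 28782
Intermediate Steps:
P(S) = -10*S/3
W(m) = m*(8 + m) (W(m) = m*(m + 8) = m*(8 + m))
W(165) + (P(-1)*(46 + 26) - 3) = 165*(8 + 165) + ((-10/3*(-1))*(46 + 26) - 3) = 165*173 + ((10/3)*72 - 3) = 28545 + (240 - 3) = 28545 + 237 = 28782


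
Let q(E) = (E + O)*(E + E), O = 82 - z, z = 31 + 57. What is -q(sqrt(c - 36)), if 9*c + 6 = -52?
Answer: 764/9 + 4*I*sqrt(382) ≈ 84.889 + 78.179*I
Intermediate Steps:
c = -58/9 (c = -2/3 + (1/9)*(-52) = -2/3 - 52/9 = -58/9 ≈ -6.4444)
z = 88
O = -6 (O = 82 - 1*88 = 82 - 88 = -6)
q(E) = 2*E*(-6 + E) (q(E) = (E - 6)*(E + E) = (-6 + E)*(2*E) = 2*E*(-6 + E))
-q(sqrt(c - 36)) = -2*sqrt(-58/9 - 36)*(-6 + sqrt(-58/9 - 36)) = -2*sqrt(-382/9)*(-6 + sqrt(-382/9)) = -2*I*sqrt(382)/3*(-6 + I*sqrt(382)/3) = -2*I*sqrt(382)*(-6 + I*sqrt(382)/3)/3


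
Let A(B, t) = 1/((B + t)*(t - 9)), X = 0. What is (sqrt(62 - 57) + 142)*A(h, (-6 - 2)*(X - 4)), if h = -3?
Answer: 142/667 + sqrt(5)/667 ≈ 0.21625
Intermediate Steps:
A(B, t) = 1/((-9 + t)*(B + t)) (A(B, t) = 1/((B + t)*(-9 + t)) = 1/((-9 + t)*(B + t)))
(sqrt(62 - 57) + 142)*A(h, (-6 - 2)*(X - 4)) = (sqrt(62 - 57) + 142)/(((-6 - 2)*(0 - 4))**2 - 9*(-3) - 9*(-6 - 2)*(0 - 4) - 3*(-6 - 2)*(0 - 4)) = (sqrt(5) + 142)/((-8*(-4))**2 + 27 - (-72)*(-4) - (-24)*(-4)) = (142 + sqrt(5))/(32**2 + 27 - 9*32 - 3*32) = (142 + sqrt(5))/(1024 + 27 - 288 - 96) = (142 + sqrt(5))/667 = (142 + sqrt(5))*(1/667) = 142/667 + sqrt(5)/667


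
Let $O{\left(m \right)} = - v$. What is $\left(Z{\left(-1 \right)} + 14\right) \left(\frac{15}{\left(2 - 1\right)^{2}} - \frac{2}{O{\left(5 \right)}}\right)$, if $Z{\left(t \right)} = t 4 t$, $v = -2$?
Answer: $252$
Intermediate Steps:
$Z{\left(t \right)} = 4 t^{2}$ ($Z{\left(t \right)} = 4 t t = 4 t^{2}$)
$O{\left(m \right)} = 2$ ($O{\left(m \right)} = \left(-1\right) \left(-2\right) = 2$)
$\left(Z{\left(-1 \right)} + 14\right) \left(\frac{15}{\left(2 - 1\right)^{2}} - \frac{2}{O{\left(5 \right)}}\right) = \left(4 \left(-1\right)^{2} + 14\right) \left(\frac{15}{\left(2 - 1\right)^{2}} - \frac{2}{2}\right) = \left(4 \cdot 1 + 14\right) \left(\frac{15}{1^{2}} - 1\right) = \left(4 + 14\right) \left(\frac{15}{1} - 1\right) = 18 \left(15 \cdot 1 - 1\right) = 18 \left(15 - 1\right) = 18 \cdot 14 = 252$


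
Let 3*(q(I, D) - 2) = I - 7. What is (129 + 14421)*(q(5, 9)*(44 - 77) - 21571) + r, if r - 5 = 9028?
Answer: -314489217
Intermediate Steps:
q(I, D) = -1/3 + I/3 (q(I, D) = 2 + (I - 7)/3 = 2 + (-7 + I)/3 = 2 + (-7/3 + I/3) = -1/3 + I/3)
r = 9033 (r = 5 + 9028 = 9033)
(129 + 14421)*(q(5, 9)*(44 - 77) - 21571) + r = (129 + 14421)*((-1/3 + (1/3)*5)*(44 - 77) - 21571) + 9033 = 14550*((-1/3 + 5/3)*(-33) - 21571) + 9033 = 14550*((4/3)*(-33) - 21571) + 9033 = 14550*(-44 - 21571) + 9033 = 14550*(-21615) + 9033 = -314498250 + 9033 = -314489217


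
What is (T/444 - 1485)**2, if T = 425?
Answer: 434168977225/197136 ≈ 2.2024e+6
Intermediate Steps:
(T/444 - 1485)**2 = (425/444 - 1485)**2 = (-658915/444)**2 = 434168977225/197136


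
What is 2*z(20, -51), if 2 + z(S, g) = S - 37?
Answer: -38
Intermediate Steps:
z(S, g) = -39 + S (z(S, g) = -2 + (S - 37) = -2 + (-37 + S) = -39 + S)
2*z(20, -51) = 2*(-39 + 20) = 2*(-19) = -38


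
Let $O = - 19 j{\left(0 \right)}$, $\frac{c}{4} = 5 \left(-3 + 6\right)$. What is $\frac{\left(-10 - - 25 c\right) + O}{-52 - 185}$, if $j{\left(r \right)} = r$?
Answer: $- \frac{1490}{237} \approx -6.2869$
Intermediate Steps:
$c = 60$ ($c = 4 \cdot 5 \left(-3 + 6\right) = 4 \cdot 5 \cdot 3 = 4 \cdot 15 = 60$)
$O = 0$ ($O = \left(-19\right) 0 = 0$)
$\frac{\left(-10 - - 25 c\right) + O}{-52 - 185} = \frac{\left(-10 - \left(-25\right) 60\right) + 0}{-52 - 185} = \frac{\left(-10 - -1500\right) + 0}{-237} = \left(\left(-10 + 1500\right) + 0\right) \left(- \frac{1}{237}\right) = \left(1490 + 0\right) \left(- \frac{1}{237}\right) = 1490 \left(- \frac{1}{237}\right) = - \frac{1490}{237}$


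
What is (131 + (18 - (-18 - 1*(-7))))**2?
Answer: 25600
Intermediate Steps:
(131 + (18 - (-18 - 1*(-7))))**2 = (131 + (18 - (-18 + 7)))**2 = (131 + (18 - 1*(-11)))**2 = (131 + (18 + 11))**2 = (131 + 29)**2 = 160**2 = 25600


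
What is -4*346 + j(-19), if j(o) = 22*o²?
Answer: 6558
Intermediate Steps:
-4*346 + j(-19) = -4*346 + 22*(-19)² = -1384 + 22*361 = -1384 + 7942 = 6558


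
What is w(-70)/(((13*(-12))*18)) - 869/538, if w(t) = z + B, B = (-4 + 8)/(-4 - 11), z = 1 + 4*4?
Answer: -18368659/11330280 ≈ -1.6212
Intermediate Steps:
z = 17 (z = 1 + 16 = 17)
B = -4/15 (B = 4/(-15) = 4*(-1/15) = -4/15 ≈ -0.26667)
w(t) = 251/15 (w(t) = 17 - 4/15 = 251/15)
w(-70)/(((13*(-12))*18)) - 869/538 = 251/(15*(((13*(-12))*18))) - 869/538 = 251/(15*((-156*18))) - 869*1/538 = (251/15)/(-2808) - 869/538 = (251/15)*(-1/2808) - 869/538 = -251/42120 - 869/538 = -18368659/11330280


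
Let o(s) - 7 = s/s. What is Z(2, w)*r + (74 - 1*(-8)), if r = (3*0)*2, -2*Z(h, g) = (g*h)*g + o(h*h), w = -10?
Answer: 82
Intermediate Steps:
o(s) = 8 (o(s) = 7 + s/s = 7 + 1 = 8)
Z(h, g) = -4 - h*g**2/2 (Z(h, g) = -((g*h)*g + 8)/2 = -(h*g**2 + 8)/2 = -(8 + h*g**2)/2 = -4 - h*g**2/2)
r = 0 (r = 0*2 = 0)
Z(2, w)*r + (74 - 1*(-8)) = (-4 - 1/2*2*(-10)**2)*0 + (74 - 1*(-8)) = (-4 - 1/2*2*100)*0 + (74 + 8) = (-4 - 100)*0 + 82 = -104*0 + 82 = 0 + 82 = 82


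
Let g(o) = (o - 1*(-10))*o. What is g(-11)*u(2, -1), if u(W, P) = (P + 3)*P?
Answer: -22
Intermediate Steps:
u(W, P) = P*(3 + P) (u(W, P) = (3 + P)*P = P*(3 + P))
g(o) = o*(10 + o) (g(o) = (o + 10)*o = (10 + o)*o = o*(10 + o))
g(-11)*u(2, -1) = (-11*(10 - 11))*(-(3 - 1)) = (-11*(-1))*(-1*2) = 11*(-2) = -22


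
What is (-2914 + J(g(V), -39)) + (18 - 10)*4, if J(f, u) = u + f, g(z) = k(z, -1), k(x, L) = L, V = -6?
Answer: -2922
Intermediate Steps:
g(z) = -1
J(f, u) = f + u
(-2914 + J(g(V), -39)) + (18 - 10)*4 = (-2914 + (-1 - 39)) + (18 - 10)*4 = (-2914 - 40) + 8*4 = -2954 + 32 = -2922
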